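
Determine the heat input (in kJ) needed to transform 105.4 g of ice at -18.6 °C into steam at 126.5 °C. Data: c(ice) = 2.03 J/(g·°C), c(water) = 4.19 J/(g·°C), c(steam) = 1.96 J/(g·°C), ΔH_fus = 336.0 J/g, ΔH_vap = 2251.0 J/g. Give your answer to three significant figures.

q = 326 kJ

q1 (heat ice -18.6→0.0 °C): 105.4 × 2.03 × 18.6 = 3980 J
q2 (melt at 0 °C): 105.4 × 336.0 = 35414 J
q3 (heat water 0.0→100.0 °C): 105.4 × 4.19 × 100.0 = 44163 J
q4 (vaporize at 100 °C): 105.4 × 2251.0 = 237255 J
q5 (heat steam 100.0→126.5 °C): 105.4 × 1.96 × 26.5 = 5474 J
Total: 3980 + 35414 + 44163 + 237255 + 5474 = 326286 J = 326 kJ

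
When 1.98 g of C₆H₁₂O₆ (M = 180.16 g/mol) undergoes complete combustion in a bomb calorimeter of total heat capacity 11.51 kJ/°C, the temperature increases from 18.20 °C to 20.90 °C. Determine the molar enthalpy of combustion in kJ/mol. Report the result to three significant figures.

ΔH = -2830 kJ/mol

ΔT = 20.90 − 18.20 = 2.70 °C
q_cal = C_cal × ΔT = 11.51 × 2.70 = 31.077 kJ
n = 1.98 / 180.16 = 0.01099 mol
q_rxn = −q_cal = -31.077 kJ
ΔH = -31.077 / 0.01099 = -2828 kJ/mol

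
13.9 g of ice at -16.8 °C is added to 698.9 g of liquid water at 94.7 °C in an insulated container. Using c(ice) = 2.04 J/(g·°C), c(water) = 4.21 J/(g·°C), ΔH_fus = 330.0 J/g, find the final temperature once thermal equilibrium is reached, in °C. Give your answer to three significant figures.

T_f = 91.2 °C

Heat to bring ice to 0 °C and melt it: q₁ = 13.9×2.04×16.8 + 13.9×330.0 = 5063.4 J
Heat the water can supply cooling to 0 °C: 698.9×4.21×94.7 = 278642 J > q₁, so all ice melts.
Energy balance: 698.9×4.21×(94.7 − T) = 5063.4 + 13.9×4.21×(T − 0)
2942.369(94.7 − T) = 5063.4 + 58.519 T
278642 − 5063.4 = 3000.888 T
T = 273578.6 / 3000.888 = 91.17 °C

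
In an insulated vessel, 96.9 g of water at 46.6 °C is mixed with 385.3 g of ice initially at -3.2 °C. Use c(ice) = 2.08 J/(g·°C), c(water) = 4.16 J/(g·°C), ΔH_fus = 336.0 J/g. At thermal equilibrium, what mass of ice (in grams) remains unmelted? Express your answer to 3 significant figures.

Heat to warm all ice to 0 °C: 385.3×2.08×3.2 = 2564.6 J
Heat released by water cooling to 0 °C: 96.9×4.16×46.6 = 18785 J
18785 J < 2564.6 + 385.3×336.0 = 132025.4 J, so not all ice melts; final T = 0 °C.
Heat left for melting: 18785 − 2564.6 = 16220.4 J
Mass melted = 16220.4 / 336.0 = 48.28 g
Ice remaining = 385.3 − 48.28 = 337.02 g

m_ice remaining = 337 g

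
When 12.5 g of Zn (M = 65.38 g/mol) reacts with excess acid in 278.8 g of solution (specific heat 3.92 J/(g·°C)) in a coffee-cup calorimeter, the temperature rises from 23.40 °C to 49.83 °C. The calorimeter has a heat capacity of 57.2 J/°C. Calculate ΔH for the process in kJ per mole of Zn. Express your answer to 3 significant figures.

|ΔT| = |49.83 − 23.40| = 26.43 °C
|q_surr| = (278.8 × 3.92 + 57.2) × 26.43 = 1150.096 × 26.43 = 30400 J
n(Zn) = 12.5 / 65.38 = 0.1912 mol
Temperature rose, so q_rxn = −|q_surr| = -30.40 kJ
ΔH = q_rxn / n = -159.0 kJ/mol

ΔH = -159 kJ/mol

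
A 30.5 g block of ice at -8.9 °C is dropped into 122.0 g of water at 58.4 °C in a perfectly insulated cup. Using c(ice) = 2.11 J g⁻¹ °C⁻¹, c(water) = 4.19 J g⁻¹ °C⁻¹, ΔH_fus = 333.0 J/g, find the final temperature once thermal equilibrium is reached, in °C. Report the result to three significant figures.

T_f = 29.9 °C

Heat to bring ice to 0 °C and melt it: q₁ = 30.5×2.11×8.9 + 30.5×333.0 = 10729 J
Heat the water can supply cooling to 0 °C: 122.0×4.19×58.4 = 29852.9 J > q₁, so all ice melts.
Energy balance: 122.0×4.19×(58.4 − T) = 10729 + 30.5×4.19×(T − 0)
511.18(58.4 − T) = 10729 + 127.795 T
29852.9 − 10729 = 638.975 T
T = 19123.9 / 638.975 = 29.93 °C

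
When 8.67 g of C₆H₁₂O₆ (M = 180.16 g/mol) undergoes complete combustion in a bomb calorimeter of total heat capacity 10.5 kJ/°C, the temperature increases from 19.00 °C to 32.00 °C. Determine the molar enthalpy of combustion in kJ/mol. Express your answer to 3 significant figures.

ΔT = 32.00 − 19.00 = 13.00 °C
q_cal = C_cal × ΔT = 10.5 × 13.00 = 136.5 kJ
n = 8.67 / 180.16 = 0.04812 mol
q_rxn = −q_cal = -136.5 kJ
ΔH = -136.5 / 0.04812 = -2837 kJ/mol

ΔH = -2840 kJ/mol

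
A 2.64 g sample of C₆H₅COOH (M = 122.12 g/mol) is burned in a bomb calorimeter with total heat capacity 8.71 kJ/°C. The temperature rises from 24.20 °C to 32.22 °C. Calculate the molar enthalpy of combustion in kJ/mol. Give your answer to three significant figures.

ΔH = -3230 kJ/mol

ΔT = 32.22 − 24.20 = 8.02 °C
q_cal = C_cal × ΔT = 8.71 × 8.02 = 69.8542 kJ
n = 2.64 / 122.12 = 0.02162 mol
q_rxn = −q_cal = -69.8542 kJ
ΔH = -69.8542 / 0.02162 = -3231 kJ/mol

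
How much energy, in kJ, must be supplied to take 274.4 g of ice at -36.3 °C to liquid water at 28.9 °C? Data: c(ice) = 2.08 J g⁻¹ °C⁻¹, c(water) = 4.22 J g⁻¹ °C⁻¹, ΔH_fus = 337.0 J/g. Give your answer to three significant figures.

q = 147 kJ

q1 (heat ice -36.3→0.0 °C): 274.4 × 2.08 × 36.3 = 20718 J
q2 (melt at 0 °C): 274.4 × 337.0 = 92473 J
q3 (heat water 0.0→28.9 °C): 274.4 × 4.22 × 28.9 = 33465 J
Total: 20718 + 92473 + 33465 = 146656 J = 147 kJ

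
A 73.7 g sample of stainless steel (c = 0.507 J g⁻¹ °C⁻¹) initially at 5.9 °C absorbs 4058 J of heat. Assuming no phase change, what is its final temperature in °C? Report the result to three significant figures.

T_f = 115 °C

ΔT = q / (m c) = 4058 / (73.7 × 0.507) = 108.6 °C
T_f = 5.9 + 108.6 = 114.5 °C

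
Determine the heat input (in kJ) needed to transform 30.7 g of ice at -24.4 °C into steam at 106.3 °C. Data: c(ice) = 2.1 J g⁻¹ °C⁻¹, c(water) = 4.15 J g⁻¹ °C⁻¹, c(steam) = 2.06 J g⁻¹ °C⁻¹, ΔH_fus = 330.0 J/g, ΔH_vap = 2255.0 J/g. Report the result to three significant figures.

q1 (heat ice -24.4→0.0 °C): 30.7 × 2.1 × 24.4 = 1573 J
q2 (melt at 0 °C): 30.7 × 330.0 = 10131 J
q3 (heat water 0.0→100.0 °C): 30.7 × 4.15 × 100.0 = 12741 J
q4 (vaporize at 100 °C): 30.7 × 2255.0 = 69229 J
q5 (heat steam 100.0→106.3 °C): 30.7 × 2.06 × 6.3 = 398 J
Total: 1573 + 10131 + 12741 + 69229 + 398 = 94072 J = 94.1 kJ

q = 94.1 kJ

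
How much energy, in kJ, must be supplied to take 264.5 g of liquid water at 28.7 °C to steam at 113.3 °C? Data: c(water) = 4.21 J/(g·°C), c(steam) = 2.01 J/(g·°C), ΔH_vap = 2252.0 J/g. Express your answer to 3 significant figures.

q1 (heat water 28.7→100.0 °C): 264.5 × 4.21 × 71.3 = 79396 J
q2 (vaporize at 100 °C): 264.5 × 2252.0 = 595654 J
q3 (heat steam 100.0→113.3 °C): 264.5 × 2.01 × 13.3 = 7071 J
Total: 79396 + 595654 + 7071 = 682121 J = 682 kJ

q = 682 kJ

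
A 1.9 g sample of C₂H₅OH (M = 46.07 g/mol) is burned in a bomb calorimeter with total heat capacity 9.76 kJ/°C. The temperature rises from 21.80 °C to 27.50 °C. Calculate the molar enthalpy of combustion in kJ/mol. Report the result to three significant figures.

ΔT = 27.50 − 21.80 = 5.70 °C
q_cal = C_cal × ΔT = 9.76 × 5.70 = 55.632 kJ
n = 1.9 / 46.07 = 0.04124 mol
q_rxn = −q_cal = -55.632 kJ
ΔH = -55.632 / 0.04124 = -1349 kJ/mol

ΔH = -1350 kJ/mol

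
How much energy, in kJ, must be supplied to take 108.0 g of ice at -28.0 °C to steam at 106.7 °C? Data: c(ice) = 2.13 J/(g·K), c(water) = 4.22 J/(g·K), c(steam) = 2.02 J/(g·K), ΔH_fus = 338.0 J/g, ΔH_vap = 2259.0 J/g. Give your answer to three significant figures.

q1 (heat ice -28.0→0.0 °C): 108.0 × 2.13 × 28.0 = 6441 J
q2 (melt at 0 °C): 108.0 × 338.0 = 36504 J
q3 (heat water 0.0→100.0 °C): 108.0 × 4.22 × 100.0 = 45576 J
q4 (vaporize at 100 °C): 108.0 × 2259.0 = 243972 J
q5 (heat steam 100.0→106.7 °C): 108.0 × 2.02 × 6.7 = 1462 J
Total: 6441 + 36504 + 45576 + 243972 + 1462 = 333955 J = 334 kJ

q = 334 kJ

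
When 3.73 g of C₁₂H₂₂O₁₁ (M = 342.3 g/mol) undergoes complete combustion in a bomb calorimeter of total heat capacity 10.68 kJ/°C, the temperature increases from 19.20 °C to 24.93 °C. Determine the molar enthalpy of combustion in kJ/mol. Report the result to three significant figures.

ΔH = -5620 kJ/mol

ΔT = 24.93 − 19.20 = 5.73 °C
q_cal = C_cal × ΔT = 10.68 × 5.73 = 61.1964 kJ
n = 3.73 / 342.3 = 0.010897 mol
q_rxn = −q_cal = -61.1964 kJ
ΔH = -61.1964 / 0.010897 = -5616 kJ/mol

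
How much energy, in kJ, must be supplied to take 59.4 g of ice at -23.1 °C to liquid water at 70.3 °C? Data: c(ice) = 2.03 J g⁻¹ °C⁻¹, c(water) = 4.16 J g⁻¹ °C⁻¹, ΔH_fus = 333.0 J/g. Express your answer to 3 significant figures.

q1 (heat ice -23.1→0.0 °C): 59.4 × 2.03 × 23.1 = 2785 J
q2 (melt at 0 °C): 59.4 × 333.0 = 19780 J
q3 (heat water 0.0→70.3 °C): 59.4 × 4.16 × 70.3 = 17371 J
Total: 2785 + 19780 + 17371 = 39936 J = 39.9 kJ

q = 39.9 kJ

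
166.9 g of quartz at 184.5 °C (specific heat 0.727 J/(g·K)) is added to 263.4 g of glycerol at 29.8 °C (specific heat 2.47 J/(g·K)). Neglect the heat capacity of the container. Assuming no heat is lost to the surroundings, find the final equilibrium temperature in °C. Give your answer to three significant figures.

Heat lost by quartz = heat gained by glycerol.
(166.9)(0.727)(184.5 − T) = (263.4)(2.47)(T − 29.8)
121.3363 (184.5 − T) = 650.598 (T − 29.8)
22387 − 121.3363 T = 650.598 T − 19388
41775 = 771.9343 T
T = 54.12 °C

T_f = 54.1 °C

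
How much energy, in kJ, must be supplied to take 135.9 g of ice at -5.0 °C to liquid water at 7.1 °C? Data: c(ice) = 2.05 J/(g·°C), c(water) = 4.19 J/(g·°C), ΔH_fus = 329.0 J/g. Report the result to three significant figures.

q1 (heat ice -5.0→0.0 °C): 135.9 × 2.05 × 5.0 = 1393 J
q2 (melt at 0 °C): 135.9 × 329.0 = 44711 J
q3 (heat water 0.0→7.1 °C): 135.9 × 4.19 × 7.1 = 4043 J
Total: 1393 + 44711 + 4043 = 50147 J = 50.1 kJ

q = 50.1 kJ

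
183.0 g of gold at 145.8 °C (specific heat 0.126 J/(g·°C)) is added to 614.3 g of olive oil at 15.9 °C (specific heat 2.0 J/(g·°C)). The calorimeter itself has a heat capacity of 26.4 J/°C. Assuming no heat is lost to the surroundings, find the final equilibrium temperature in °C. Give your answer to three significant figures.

T_f = 18.2 °C

Heat lost by gold = heat gained by olive oil + calorimeter.
(183.0)(0.126)(145.8 − T) = [(614.3)(2.0) + 26.4](T − 15.9)
23.058 (145.8 − T) = 1255.0 (T − 15.9)
3361.9 − 23.058 T = 1255.0 T − 19955
23316.9 = 1278.058 T
T = 18.24 °C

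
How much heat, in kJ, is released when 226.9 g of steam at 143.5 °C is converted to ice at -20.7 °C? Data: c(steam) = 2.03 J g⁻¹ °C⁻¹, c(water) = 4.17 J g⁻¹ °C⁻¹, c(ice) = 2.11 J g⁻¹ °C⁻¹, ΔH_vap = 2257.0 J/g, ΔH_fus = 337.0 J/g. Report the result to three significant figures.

q1 (cool steam 143.5→100 °C): 226.9 × 2.03 × 43.5 = 20036 J
q2 (condense at 100 °C): 226.9 × 2257.0 = 512113 J
q3 (cool water 100→0 °C): 226.9 × 4.17 × 100.0 = 94617 J
q4 (freeze at 0 °C): 226.9 × 337.0 = 76465 J
q5 (cool ice 0→-20.7 °C): 226.9 × 2.11 × 20.7 = 9910 J
Total: 20036 + 512113 + 94617 + 76465 + 9910 = 713141 J = 713 kJ

q = 713 kJ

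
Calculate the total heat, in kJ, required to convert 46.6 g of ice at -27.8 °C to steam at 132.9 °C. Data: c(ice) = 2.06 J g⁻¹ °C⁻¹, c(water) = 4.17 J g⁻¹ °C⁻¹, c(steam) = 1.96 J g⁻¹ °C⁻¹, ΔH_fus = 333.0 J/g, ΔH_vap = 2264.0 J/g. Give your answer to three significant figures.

q1 (heat ice -27.8→0.0 °C): 46.6 × 2.06 × 27.8 = 2669 J
q2 (melt at 0 °C): 46.6 × 333.0 = 15518 J
q3 (heat water 0.0→100.0 °C): 46.6 × 4.17 × 100.0 = 19432 J
q4 (vaporize at 100 °C): 46.6 × 2264.0 = 105502 J
q5 (heat steam 100.0→132.9 °C): 46.6 × 1.96 × 32.9 = 3005 J
Total: 2669 + 15518 + 19432 + 105502 + 3005 = 146126 J = 146 kJ

q = 146 kJ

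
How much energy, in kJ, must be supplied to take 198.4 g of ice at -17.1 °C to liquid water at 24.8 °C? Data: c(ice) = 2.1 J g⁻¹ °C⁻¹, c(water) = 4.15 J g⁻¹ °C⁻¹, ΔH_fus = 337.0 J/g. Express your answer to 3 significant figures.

q = 94.4 kJ

q1 (heat ice -17.1→0.0 °C): 198.4 × 2.1 × 17.1 = 7125 J
q2 (melt at 0 °C): 198.4 × 337.0 = 66861 J
q3 (heat water 0.0→24.8 °C): 198.4 × 4.15 × 24.8 = 20419 J
Total: 7125 + 66861 + 20419 = 94405 J = 94.4 kJ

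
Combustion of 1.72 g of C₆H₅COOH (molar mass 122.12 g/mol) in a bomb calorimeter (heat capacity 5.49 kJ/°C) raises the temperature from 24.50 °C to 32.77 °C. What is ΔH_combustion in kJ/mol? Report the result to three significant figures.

ΔT = 32.77 − 24.50 = 8.27 °C
q_cal = C_cal × ΔT = 5.49 × 8.27 = 45.4023 kJ
n = 1.72 / 122.12 = 0.01408 mol
q_rxn = −q_cal = -45.4023 kJ
ΔH = -45.4023 / 0.01408 = -3224.6 kJ/mol

ΔH = -3220 kJ/mol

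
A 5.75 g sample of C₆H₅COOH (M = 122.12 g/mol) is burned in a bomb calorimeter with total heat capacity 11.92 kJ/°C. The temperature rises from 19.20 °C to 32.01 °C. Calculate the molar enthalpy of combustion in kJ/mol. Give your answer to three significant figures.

ΔT = 32.01 − 19.20 = 12.81 °C
q_cal = C_cal × ΔT = 11.92 × 12.81 = 152.6952 kJ
n = 5.75 / 122.12 = 0.04708 mol
q_rxn = −q_cal = -152.6952 kJ
ΔH = -152.6952 / 0.04708 = -3243 kJ/mol

ΔH = -3240 kJ/mol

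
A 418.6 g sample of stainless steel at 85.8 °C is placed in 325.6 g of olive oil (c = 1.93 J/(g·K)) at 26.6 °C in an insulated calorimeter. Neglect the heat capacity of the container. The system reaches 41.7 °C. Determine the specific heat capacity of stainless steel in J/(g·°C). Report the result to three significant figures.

c = 0.514 J/(g·°C)

q_gained = (325.6 × 1.93) × (41.7 − 26.6) = 9489 J
q_lost = 418.6 × c × (85.8 − 41.7) = 18460.26 c
Set equal: c = 9489 / 18460.26 = 0.514 J/(g·°C)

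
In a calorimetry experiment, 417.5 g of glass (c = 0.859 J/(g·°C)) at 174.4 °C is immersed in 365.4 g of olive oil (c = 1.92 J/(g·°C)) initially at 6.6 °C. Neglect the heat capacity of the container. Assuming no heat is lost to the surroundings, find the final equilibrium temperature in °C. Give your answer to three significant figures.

Heat lost by glass = heat gained by olive oil.
(417.5)(0.859)(174.4 − T) = (365.4)(1.92)(T − 6.6)
358.6325 (174.4 − T) = 701.568 (T − 6.6)
62546 − 358.6325 T = 701.568 T − 4630.3
67176.3 = 1060.2005 T
T = 63.36 °C

T_f = 63.4 °C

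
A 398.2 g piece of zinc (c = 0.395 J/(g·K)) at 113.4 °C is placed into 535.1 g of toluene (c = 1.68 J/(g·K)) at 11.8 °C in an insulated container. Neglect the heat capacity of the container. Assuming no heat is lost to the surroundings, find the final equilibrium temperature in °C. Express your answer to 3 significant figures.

Heat lost by zinc = heat gained by toluene.
(398.2)(0.395)(113.4 − T) = (535.1)(1.68)(T − 11.8)
157.289 (113.4 − T) = 898.968 (T − 11.8)
17837 − 157.289 T = 898.968 T − 10608
28445 = 1056.257 T
T = 26.93 °C

T_f = 26.9 °C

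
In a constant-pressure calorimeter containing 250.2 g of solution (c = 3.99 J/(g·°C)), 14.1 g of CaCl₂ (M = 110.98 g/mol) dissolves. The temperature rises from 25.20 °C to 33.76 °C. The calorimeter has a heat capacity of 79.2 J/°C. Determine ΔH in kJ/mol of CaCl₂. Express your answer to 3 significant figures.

|ΔT| = |33.76 − 25.20| = 8.56 °C
|q_surr| = (250.2 × 3.99 + 79.2) × 8.56 = 1077.498 × 8.56 = 9223 J
n(CaCl₂) = 14.1 / 110.98 = 0.1270 mol
Temperature rose, so q_rxn = −|q_surr| = -9.223 kJ
ΔH = q_rxn / n = -72.62 kJ/mol

ΔH = -72.6 kJ/mol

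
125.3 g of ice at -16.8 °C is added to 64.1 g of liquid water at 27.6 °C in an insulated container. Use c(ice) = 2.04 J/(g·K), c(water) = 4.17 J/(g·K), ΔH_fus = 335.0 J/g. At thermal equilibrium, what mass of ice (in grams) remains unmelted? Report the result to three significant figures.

Heat to warm all ice to 0 °C: 125.3×2.04×16.8 = 4294.3 J
Heat released by water cooling to 0 °C: 64.1×4.17×27.6 = 7377.4 J
7377.4 J < 4294.3 + 125.3×335.0 = 46269.8 J, so not all ice melts; final T = 0 °C.
Heat left for melting: 7377.4 − 4294.3 = 3083.1 J
Mass melted = 3083.1 / 335.0 = 9.203 g
Ice remaining = 125.3 − 9.203 = 116.097 g

m_ice remaining = 116 g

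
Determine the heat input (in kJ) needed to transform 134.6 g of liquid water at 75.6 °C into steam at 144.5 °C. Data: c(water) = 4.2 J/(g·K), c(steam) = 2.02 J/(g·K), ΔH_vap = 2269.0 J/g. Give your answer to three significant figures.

q1 (heat water 75.6→100.0 °C): 134.6 × 4.2 × 24.4 = 13794 J
q2 (vaporize at 100 °C): 134.6 × 2269.0 = 305407 J
q3 (heat steam 100.0→144.5 °C): 134.6 × 2.02 × 44.5 = 12099 J
Total: 13794 + 305407 + 12099 = 331300 J = 331 kJ

q = 331 kJ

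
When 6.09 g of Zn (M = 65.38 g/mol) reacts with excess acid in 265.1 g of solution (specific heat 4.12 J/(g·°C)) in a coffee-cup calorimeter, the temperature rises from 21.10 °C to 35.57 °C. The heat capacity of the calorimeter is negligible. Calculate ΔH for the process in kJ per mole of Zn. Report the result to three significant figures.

|ΔT| = |35.57 − 21.10| = 14.47 °C
|q_surr| = (265.1 × 4.12) × 14.47 = 1092.212 × 14.47 = 15800 J
n(Zn) = 6.09 / 65.38 = 0.09315 mol
Temperature rose, so q_rxn = −|q_surr| = -15.80 kJ
ΔH = q_rxn / n = -169.6 kJ/mol

ΔH = -170 kJ/mol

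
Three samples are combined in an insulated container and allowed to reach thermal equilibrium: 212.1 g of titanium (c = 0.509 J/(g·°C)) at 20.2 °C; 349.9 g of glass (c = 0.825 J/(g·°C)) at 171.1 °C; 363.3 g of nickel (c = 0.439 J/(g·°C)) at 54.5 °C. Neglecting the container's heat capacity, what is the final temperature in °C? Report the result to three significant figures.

T_f = 108 °C

Σ mᵢcᵢ(T − Tᵢ) = 0  ⇒  T = Σ mᵢcᵢTᵢ / Σ mᵢcᵢ
Σ mᵢcᵢ = 212.1×0.509 + 349.9×0.825 + 363.3×0.439 = 556.1151
Σ mᵢcᵢTᵢ = 107.9589×20.2 + 288.6675×171.1 + 159.4887×54.5 = 60264
T = 60264 / 556.1151 = 108.4 °C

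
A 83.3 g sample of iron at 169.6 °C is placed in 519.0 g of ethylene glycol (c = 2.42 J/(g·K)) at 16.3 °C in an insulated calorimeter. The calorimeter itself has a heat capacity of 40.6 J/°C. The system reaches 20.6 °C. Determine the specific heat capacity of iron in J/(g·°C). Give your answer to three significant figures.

q_gained = (519.0 × 2.42 + 40.6) × (20.6 − 16.3) = 5575 J
q_lost = 83.3 × c × (169.6 − 20.6) = 12411.7 c
Set equal: c = 5575 / 12411.7 = 0.449 J/(g·°C)

c = 0.449 J/(g·°C)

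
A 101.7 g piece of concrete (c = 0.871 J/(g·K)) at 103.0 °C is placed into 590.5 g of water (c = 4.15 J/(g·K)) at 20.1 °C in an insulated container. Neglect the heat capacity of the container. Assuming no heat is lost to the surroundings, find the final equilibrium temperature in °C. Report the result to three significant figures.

T_f = 23.0 °C

Heat lost by concrete = heat gained by water.
(101.7)(0.871)(103.0 − T) = (590.5)(4.15)(T − 20.1)
88.5807 (103.0 − T) = 2450.575 (T − 20.1)
9123.8 − 88.5807 T = 2450.575 T − 49257
58380.8 = 2539.1557 T
T = 22.99 °C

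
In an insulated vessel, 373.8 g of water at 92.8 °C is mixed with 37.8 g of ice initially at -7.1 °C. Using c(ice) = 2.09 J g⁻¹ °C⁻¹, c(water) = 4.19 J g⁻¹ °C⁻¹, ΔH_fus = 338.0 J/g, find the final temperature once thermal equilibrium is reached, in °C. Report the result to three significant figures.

T_f = 76.5 °C

Heat to bring ice to 0 °C and melt it: q₁ = 37.8×2.09×7.1 + 37.8×338.0 = 13337 J
Heat the water can supply cooling to 0 °C: 373.8×4.19×92.8 = 145345 J > q₁, so all ice melts.
Energy balance: 373.8×4.19×(92.8 − T) = 13337 + 37.8×4.19×(T − 0)
1566.222(92.8 − T) = 13337 + 158.382 T
145345 − 13337 = 1724.604 T
T = 132008 / 1724.604 = 76.54 °C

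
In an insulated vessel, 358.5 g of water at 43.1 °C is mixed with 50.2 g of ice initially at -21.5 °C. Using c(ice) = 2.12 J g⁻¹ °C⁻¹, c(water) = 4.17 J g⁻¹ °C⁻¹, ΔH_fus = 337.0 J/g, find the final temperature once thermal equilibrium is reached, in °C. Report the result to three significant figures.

Heat to bring ice to 0 °C and melt it: q₁ = 50.2×2.12×21.5 + 50.2×337.0 = 19206 J
Heat the water can supply cooling to 0 °C: 358.5×4.17×43.1 = 64432.1 J > q₁, so all ice melts.
Energy balance: 358.5×4.17×(43.1 − T) = 19206 + 50.2×4.17×(T − 0)
1494.945(43.1 − T) = 19206 + 209.334 T
64432.1 − 19206 = 1704.279 T
T = 45226.1 / 1704.279 = 26.54 °C

T_f = 26.5 °C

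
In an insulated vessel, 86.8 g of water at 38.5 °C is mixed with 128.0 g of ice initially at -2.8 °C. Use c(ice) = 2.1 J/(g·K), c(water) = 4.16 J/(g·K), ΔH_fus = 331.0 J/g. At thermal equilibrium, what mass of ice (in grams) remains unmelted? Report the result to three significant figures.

m_ice remaining = 88.3 g

Heat to warm all ice to 0 °C: 128.0×2.1×2.8 = 752.64 J
Heat released by water cooling to 0 °C: 86.8×4.16×38.5 = 13902 J
13902 J < 752.64 + 128.0×331.0 = 43120.64 J, so not all ice melts; final T = 0 °C.
Heat left for melting: 13902 − 752.64 = 13149.36 J
Mass melted = 13149.36 / 331.0 = 39.73 g
Ice remaining = 128.0 − 39.73 = 88.27 g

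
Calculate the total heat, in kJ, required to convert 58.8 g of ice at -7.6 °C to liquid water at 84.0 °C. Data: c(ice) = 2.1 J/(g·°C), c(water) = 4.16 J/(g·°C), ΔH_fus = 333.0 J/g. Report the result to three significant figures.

q1 (heat ice -7.6→0.0 °C): 58.8 × 2.1 × 7.6 = 938 J
q2 (melt at 0 °C): 58.8 × 333.0 = 19580 J
q3 (heat water 0.0→84.0 °C): 58.8 × 4.16 × 84.0 = 20547 J
Total: 938 + 19580 + 20547 = 41065 J = 41.1 kJ

q = 41.1 kJ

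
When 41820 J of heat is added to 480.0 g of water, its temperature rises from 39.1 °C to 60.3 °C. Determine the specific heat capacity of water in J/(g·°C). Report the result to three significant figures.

c = 4.11 J/(g·°C)

c = q / (m ΔT) = 41820 / (480.0 × 21.2)
c = 41820 / 10176 = 4.11 J/(g·°C)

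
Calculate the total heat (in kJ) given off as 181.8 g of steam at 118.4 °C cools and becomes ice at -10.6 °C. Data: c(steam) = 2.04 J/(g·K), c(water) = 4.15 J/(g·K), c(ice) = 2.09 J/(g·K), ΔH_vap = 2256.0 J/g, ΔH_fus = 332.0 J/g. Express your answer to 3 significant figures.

q = 557 kJ

q1 (cool steam 118.4→100 °C): 181.8 × 2.04 × 18.4 = 6824 J
q2 (condense at 100 °C): 181.8 × 2256.0 = 410141 J
q3 (cool water 100→0 °C): 181.8 × 4.15 × 100.0 = 75447 J
q4 (freeze at 0 °C): 181.8 × 332.0 = 60358 J
q5 (cool ice 0→-10.6 °C): 181.8 × 2.09 × 10.6 = 4028 J
Total: 6824 + 410141 + 75447 + 60358 + 4028 = 556798 J = 557 kJ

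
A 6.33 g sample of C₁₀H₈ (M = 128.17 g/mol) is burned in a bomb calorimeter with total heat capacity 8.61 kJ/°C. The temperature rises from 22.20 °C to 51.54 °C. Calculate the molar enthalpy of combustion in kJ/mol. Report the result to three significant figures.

ΔH = -5120 kJ/mol

ΔT = 51.54 − 22.20 = 29.34 °C
q_cal = C_cal × ΔT = 8.61 × 29.34 = 252.6174 kJ
n = 6.33 / 128.17 = 0.0493875 mol
q_rxn = −q_cal = -252.6174 kJ
ΔH = -252.6174 / 0.0493875 = -5115 kJ/mol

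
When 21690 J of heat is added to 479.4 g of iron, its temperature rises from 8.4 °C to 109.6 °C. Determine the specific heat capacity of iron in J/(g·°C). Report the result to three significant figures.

c = 0.447 J/(g·°C)

c = q / (m ΔT) = 21690 / (479.4 × 101.2)
c = 21690 / 48515.28 = 0.447 J/(g·°C)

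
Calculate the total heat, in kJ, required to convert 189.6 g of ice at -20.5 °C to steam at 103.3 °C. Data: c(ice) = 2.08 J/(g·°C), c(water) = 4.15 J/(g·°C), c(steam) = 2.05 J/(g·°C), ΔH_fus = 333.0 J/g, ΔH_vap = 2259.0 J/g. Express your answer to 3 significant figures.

q = 579 kJ

q1 (heat ice -20.5→0.0 °C): 189.6 × 2.08 × 20.5 = 8085 J
q2 (melt at 0 °C): 189.6 × 333.0 = 63137 J
q3 (heat water 0.0→100.0 °C): 189.6 × 4.15 × 100.0 = 78684 J
q4 (vaporize at 100 °C): 189.6 × 2259.0 = 428306 J
q5 (heat steam 100.0→103.3 °C): 189.6 × 2.05 × 3.3 = 1283 J
Total: 8085 + 63137 + 78684 + 428306 + 1283 = 579495 J = 579 kJ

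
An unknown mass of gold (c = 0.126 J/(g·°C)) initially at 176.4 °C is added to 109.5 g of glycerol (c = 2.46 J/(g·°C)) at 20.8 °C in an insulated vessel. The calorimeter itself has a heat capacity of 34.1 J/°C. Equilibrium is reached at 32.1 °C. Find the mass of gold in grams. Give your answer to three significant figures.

m = 189 g

q_gained = (109.5 × 2.46 + 34.1) × (32.1 − 20.8) = 3429 J
q_lost = m × 0.126 × (176.4 − 32.1) = 18.1818 m
m = 3429 / 18.1818 = 189 g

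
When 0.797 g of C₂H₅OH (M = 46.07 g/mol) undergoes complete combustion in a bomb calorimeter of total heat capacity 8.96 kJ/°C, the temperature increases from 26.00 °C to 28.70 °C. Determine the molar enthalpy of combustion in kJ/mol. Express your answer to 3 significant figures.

ΔH = -1400 kJ/mol

ΔT = 28.70 − 26.00 = 2.70 °C
q_cal = C_cal × ΔT = 8.96 × 2.70 = 24.192 kJ
n = 0.797 / 46.07 = 0.01730 mol
q_rxn = −q_cal = -24.192 kJ
ΔH = -24.192 / 0.01730 = -1398 kJ/mol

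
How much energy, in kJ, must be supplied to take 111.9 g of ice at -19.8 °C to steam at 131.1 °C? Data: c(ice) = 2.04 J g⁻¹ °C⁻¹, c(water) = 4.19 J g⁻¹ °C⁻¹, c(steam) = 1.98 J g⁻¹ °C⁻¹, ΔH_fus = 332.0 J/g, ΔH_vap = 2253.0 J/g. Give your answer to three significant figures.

q = 348 kJ

q1 (heat ice -19.8→0.0 °C): 111.9 × 2.04 × 19.8 = 4520 J
q2 (melt at 0 °C): 111.9 × 332.0 = 37151 J
q3 (heat water 0.0→100.0 °C): 111.9 × 4.19 × 100.0 = 46886 J
q4 (vaporize at 100 °C): 111.9 × 2253.0 = 252111 J
q5 (heat steam 100.0→131.1 °C): 111.9 × 1.98 × 31.1 = 6891 J
Total: 4520 + 37151 + 46886 + 252111 + 6891 = 347559 J = 348 kJ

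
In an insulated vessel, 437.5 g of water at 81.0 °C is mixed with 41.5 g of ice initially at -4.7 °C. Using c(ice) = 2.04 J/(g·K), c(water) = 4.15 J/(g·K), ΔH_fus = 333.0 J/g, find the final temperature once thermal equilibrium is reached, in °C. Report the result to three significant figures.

T_f = 66.8 °C

Heat to bring ice to 0 °C and melt it: q₁ = 41.5×2.04×4.7 + 41.5×333.0 = 14217 J
Heat the water can supply cooling to 0 °C: 437.5×4.15×81.0 = 147066 J > q₁, so all ice melts.
Energy balance: 437.5×4.15×(81.0 − T) = 14217 + 41.5×4.15×(T − 0)
1815.625(81.0 − T) = 14217 + 172.225 T
147066 − 14217 = 1987.850 T
T = 132849 / 1987.850 = 66.83 °C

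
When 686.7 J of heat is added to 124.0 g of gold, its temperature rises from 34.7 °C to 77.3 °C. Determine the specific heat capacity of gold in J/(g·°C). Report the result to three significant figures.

c = 0.130 J/(g·°C)

c = q / (m ΔT) = 686.7 / (124.0 × 42.6)
c = 686.7 / 5282.4 = 0.130 J/(g·°C)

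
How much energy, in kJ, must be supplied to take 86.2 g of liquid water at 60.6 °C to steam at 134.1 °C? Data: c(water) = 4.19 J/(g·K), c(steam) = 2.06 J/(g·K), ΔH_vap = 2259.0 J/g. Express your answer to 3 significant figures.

q1 (heat water 60.6→100.0 °C): 86.2 × 4.19 × 39.4 = 14230 J
q2 (vaporize at 100 °C): 86.2 × 2259.0 = 194726 J
q3 (heat steam 100.0→134.1 °C): 86.2 × 2.06 × 34.1 = 6055 J
Total: 14230 + 194726 + 6055 = 215011 J = 215 kJ

q = 215 kJ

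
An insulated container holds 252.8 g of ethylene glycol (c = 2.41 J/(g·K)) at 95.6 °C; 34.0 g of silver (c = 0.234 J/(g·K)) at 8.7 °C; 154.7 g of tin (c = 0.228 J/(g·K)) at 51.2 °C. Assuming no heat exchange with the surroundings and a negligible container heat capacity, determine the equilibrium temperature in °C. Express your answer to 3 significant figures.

T_f = 92.1 °C

Σ mᵢcᵢ(T − Tᵢ) = 0  ⇒  T = Σ mᵢcᵢTᵢ / Σ mᵢcᵢ
Σ mᵢcᵢ = 252.8×2.41 + 34.0×0.234 + 154.7×0.228 = 652.4756
Σ mᵢcᵢTᵢ = 609.248×95.6 + 7.956×8.7 + 35.2716×51.2 = 60119
T = 60119 / 652.4756 = 92.14 °C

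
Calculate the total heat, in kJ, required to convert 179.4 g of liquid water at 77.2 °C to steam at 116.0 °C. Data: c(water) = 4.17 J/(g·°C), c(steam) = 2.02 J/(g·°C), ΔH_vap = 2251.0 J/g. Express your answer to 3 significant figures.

q1 (heat water 77.2→100.0 °C): 179.4 × 4.17 × 22.8 = 17057 J
q2 (vaporize at 100 °C): 179.4 × 2251.0 = 403829 J
q3 (heat steam 100.0→116.0 °C): 179.4 × 2.02 × 16.0 = 5798 J
Total: 17057 + 403829 + 5798 = 426684 J = 427 kJ

q = 427 kJ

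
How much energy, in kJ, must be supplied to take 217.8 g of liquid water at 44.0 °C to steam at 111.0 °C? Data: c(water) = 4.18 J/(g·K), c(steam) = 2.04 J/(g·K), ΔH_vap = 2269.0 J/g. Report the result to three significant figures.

q = 550 kJ

q1 (heat water 44.0→100.0 °C): 217.8 × 4.18 × 56.0 = 50983 J
q2 (vaporize at 100 °C): 217.8 × 2269.0 = 494188 J
q3 (heat steam 100.0→111.0 °C): 217.8 × 2.04 × 11.0 = 4887 J
Total: 50983 + 494188 + 4887 = 550058 J = 550 kJ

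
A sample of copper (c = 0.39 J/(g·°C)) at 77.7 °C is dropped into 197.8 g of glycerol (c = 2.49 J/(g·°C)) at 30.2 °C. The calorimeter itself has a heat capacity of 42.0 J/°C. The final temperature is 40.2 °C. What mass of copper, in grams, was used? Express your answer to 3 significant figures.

m = 365 g

q_gained = (197.8 × 2.49 + 42.0) × (40.2 − 30.2) = 5345 J
q_lost = m × 0.39 × (77.7 − 40.2) = 14.625 m
m = 5345 / 14.625 = 365 g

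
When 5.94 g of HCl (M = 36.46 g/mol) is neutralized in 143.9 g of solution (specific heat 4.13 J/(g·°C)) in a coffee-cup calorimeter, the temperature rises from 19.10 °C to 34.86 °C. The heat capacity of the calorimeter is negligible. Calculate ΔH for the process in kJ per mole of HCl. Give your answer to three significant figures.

ΔH = -57.5 kJ/mol

|ΔT| = |34.86 − 19.10| = 15.76 °C
|q_surr| = (143.9 × 4.13) × 15.76 = 594.307 × 15.76 = 9366 J
n(HCl) = 5.94 / 36.46 = 0.1629 mol
Temperature rose, so q_rxn = −|q_surr| = -9.366 kJ
ΔH = q_rxn / n = -57.50 kJ/mol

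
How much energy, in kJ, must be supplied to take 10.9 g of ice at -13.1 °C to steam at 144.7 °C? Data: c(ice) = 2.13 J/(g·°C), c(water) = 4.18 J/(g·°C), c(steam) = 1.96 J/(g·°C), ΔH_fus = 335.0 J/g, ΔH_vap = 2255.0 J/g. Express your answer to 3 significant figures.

q = 34.0 kJ

q1 (heat ice -13.1→0.0 °C): 10.9 × 2.13 × 13.1 = 304 J
q2 (melt at 0 °C): 10.9 × 335.0 = 3652 J
q3 (heat water 0.0→100.0 °C): 10.9 × 4.18 × 100.0 = 4556 J
q4 (vaporize at 100 °C): 10.9 × 2255.0 = 24580 J
q5 (heat steam 100.0→144.7 °C): 10.9 × 1.96 × 44.7 = 955 J
Total: 304 + 3652 + 4556 + 24580 + 955 = 34047 J = 34.0 kJ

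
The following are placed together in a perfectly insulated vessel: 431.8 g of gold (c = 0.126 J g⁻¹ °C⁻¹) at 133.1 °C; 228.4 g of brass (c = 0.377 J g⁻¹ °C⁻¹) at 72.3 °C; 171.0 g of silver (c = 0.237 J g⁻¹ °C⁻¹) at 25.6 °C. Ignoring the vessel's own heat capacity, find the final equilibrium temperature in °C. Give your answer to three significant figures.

T_f = 80.1 °C

Σ mᵢcᵢ(T − Tᵢ) = 0  ⇒  T = Σ mᵢcᵢTᵢ / Σ mᵢcᵢ
Σ mᵢcᵢ = 431.8×0.126 + 228.4×0.377 + 171.0×0.237 = 181.0406
Σ mᵢcᵢTᵢ = 54.4068×133.1 + 86.1068×72.3 + 40.527×25.6 = 14505
T = 14505 / 181.0406 = 80.12 °C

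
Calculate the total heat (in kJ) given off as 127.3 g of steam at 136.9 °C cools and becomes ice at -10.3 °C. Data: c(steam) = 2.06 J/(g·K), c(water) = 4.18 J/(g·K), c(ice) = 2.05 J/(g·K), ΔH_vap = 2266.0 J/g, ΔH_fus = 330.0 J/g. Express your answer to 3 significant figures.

q1 (cool steam 136.9→100 °C): 127.3 × 2.06 × 36.9 = 9677 J
q2 (condense at 100 °C): 127.3 × 2266.0 = 288462 J
q3 (cool water 100→0 °C): 127.3 × 4.18 × 100.0 = 53211 J
q4 (freeze at 0 °C): 127.3 × 330.0 = 42009 J
q5 (cool ice 0→-10.3 °C): 127.3 × 2.05 × 10.3 = 2688 J
Total: 9677 + 288462 + 53211 + 42009 + 2688 = 396047 J = 396 kJ

q = 396 kJ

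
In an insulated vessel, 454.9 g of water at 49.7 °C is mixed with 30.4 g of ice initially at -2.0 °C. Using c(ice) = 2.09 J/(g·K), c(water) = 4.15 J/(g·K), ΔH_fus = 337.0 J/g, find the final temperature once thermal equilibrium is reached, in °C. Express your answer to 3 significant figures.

T_f = 41.4 °C

Heat to bring ice to 0 °C and melt it: q₁ = 30.4×2.09×2.0 + 30.4×337.0 = 10372 J
Heat the water can supply cooling to 0 °C: 454.9×4.15×49.7 = 93825.4 J > q₁, so all ice melts.
Energy balance: 454.9×4.15×(49.7 − T) = 10372 + 30.4×4.15×(T − 0)
1887.835(49.7 − T) = 10372 + 126.16 T
93825.4 − 10372 = 2013.995 T
T = 83453.4 / 2013.995 = 41.44 °C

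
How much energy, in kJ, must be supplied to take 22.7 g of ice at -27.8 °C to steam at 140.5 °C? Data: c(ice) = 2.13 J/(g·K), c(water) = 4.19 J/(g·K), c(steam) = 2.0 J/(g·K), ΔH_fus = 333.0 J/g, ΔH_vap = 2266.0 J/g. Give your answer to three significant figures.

q = 71.7 kJ

q1 (heat ice -27.8→0.0 °C): 22.7 × 2.13 × 27.8 = 1344 J
q2 (melt at 0 °C): 22.7 × 333.0 = 7559 J
q3 (heat water 0.0→100.0 °C): 22.7 × 4.19 × 100.0 = 9511 J
q4 (vaporize at 100 °C): 22.7 × 2266.0 = 51438 J
q5 (heat steam 100.0→140.5 °C): 22.7 × 2.0 × 40.5 = 1839 J
Total: 1344 + 7559 + 9511 + 51438 + 1839 = 71691 J = 71.7 kJ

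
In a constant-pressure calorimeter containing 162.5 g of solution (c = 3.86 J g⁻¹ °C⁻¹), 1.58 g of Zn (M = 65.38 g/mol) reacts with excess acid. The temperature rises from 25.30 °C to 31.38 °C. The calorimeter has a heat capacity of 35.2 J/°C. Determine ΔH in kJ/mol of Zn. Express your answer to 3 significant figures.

|ΔT| = |31.38 − 25.30| = 6.08 °C
|q_surr| = (162.5 × 3.86 + 35.2) × 6.08 = 662.45 × 6.08 = 4028 J
n(Zn) = 1.58 / 65.38 = 0.02417 mol
Temperature rose, so q_rxn = −|q_surr| = -4.028 kJ
ΔH = q_rxn / n = -166.7 kJ/mol

ΔH = -167 kJ/mol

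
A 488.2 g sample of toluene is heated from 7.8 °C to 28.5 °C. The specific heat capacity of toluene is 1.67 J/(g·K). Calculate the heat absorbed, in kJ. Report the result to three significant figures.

q = 16.9 kJ

q = m c ΔT = 488.2 × 1.67 × (28.5 − 7.8)
q = 488.2 × 1.67 × 20.7 = 16880 J = 16.9 kJ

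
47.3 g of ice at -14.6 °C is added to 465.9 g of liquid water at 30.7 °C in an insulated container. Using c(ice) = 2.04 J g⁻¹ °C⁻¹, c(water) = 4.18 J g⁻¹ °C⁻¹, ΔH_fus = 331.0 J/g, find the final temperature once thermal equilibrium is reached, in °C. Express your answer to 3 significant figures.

Heat to bring ice to 0 °C and melt it: q₁ = 47.3×2.04×14.6 + 47.3×331.0 = 17065 J
Heat the water can supply cooling to 0 °C: 465.9×4.18×30.7 = 59787.1 J > q₁, so all ice melts.
Energy balance: 465.9×4.18×(30.7 − T) = 17065 + 47.3×4.18×(T − 0)
1947.462(30.7 − T) = 17065 + 197.714 T
59787.1 − 17065 = 2145.176 T
T = 42722.1 / 2145.176 = 19.92 °C

T_f = 19.9 °C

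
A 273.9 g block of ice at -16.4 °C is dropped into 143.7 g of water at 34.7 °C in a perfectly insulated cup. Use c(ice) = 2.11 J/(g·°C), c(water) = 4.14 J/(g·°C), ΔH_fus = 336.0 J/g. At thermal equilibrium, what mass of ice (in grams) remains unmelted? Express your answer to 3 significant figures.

Heat to warm all ice to 0 °C: 273.9×2.11×16.4 = 9478.0 J
Heat released by water cooling to 0 °C: 143.7×4.14×34.7 = 20644 J
20644 J < 9478.0 + 273.9×336.0 = 101508.4 J, so not all ice melts; final T = 0 °C.
Heat left for melting: 20644 − 9478.0 = 11166.0 J
Mass melted = 11166.0 / 336.0 = 33.23 g
Ice remaining = 273.9 − 33.23 = 240.67 g

m_ice remaining = 241 g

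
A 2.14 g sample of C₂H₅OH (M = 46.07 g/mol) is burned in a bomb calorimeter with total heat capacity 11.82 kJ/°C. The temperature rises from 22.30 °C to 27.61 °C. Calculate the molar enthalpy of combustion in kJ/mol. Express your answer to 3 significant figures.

ΔH = -1350 kJ/mol

ΔT = 27.61 − 22.30 = 5.31 °C
q_cal = C_cal × ΔT = 11.82 × 5.31 = 62.7642 kJ
n = 2.14 / 46.07 = 0.04645 mol
q_rxn = −q_cal = -62.7642 kJ
ΔH = -62.7642 / 0.04645 = -1351 kJ/mol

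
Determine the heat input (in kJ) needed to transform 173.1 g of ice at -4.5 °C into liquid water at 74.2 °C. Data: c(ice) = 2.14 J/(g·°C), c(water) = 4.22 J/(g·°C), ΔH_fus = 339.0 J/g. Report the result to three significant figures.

q1 (heat ice -4.5→0.0 °C): 173.1 × 2.14 × 4.5 = 1667 J
q2 (melt at 0 °C): 173.1 × 339.0 = 58681 J
q3 (heat water 0.0→74.2 °C): 173.1 × 4.22 × 74.2 = 54202 J
Total: 1667 + 58681 + 54202 = 114550 J = 115 kJ

q = 115 kJ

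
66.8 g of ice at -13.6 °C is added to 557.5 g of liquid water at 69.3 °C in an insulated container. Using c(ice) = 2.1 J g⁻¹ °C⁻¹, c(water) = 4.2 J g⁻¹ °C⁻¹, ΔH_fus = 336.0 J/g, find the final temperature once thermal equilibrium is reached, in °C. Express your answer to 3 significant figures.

Heat to bring ice to 0 °C and melt it: q₁ = 66.8×2.1×13.6 + 66.8×336.0 = 24353 J
Heat the water can supply cooling to 0 °C: 557.5×4.2×69.3 = 162266 J > q₁, so all ice melts.
Energy balance: 557.5×4.2×(69.3 − T) = 24353 + 66.8×4.2×(T − 0)
2341.5(69.3 − T) = 24353 + 280.56 T
162266 − 24353 = 2622.06 T
T = 137913 / 2622.06 = 52.60 °C

T_f = 52.6 °C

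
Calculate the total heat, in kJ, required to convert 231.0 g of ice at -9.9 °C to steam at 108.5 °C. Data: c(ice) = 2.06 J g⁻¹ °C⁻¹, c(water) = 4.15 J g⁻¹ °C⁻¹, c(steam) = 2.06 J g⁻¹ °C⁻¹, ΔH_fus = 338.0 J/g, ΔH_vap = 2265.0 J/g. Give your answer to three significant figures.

q1 (heat ice -9.9→0.0 °C): 231.0 × 2.06 × 9.9 = 4711 J
q2 (melt at 0 °C): 231.0 × 338.0 = 78078 J
q3 (heat water 0.0→100.0 °C): 231.0 × 4.15 × 100.0 = 95865 J
q4 (vaporize at 100 °C): 231.0 × 2265.0 = 523215 J
q5 (heat steam 100.0→108.5 °C): 231.0 × 2.06 × 8.5 = 4045 J
Total: 4711 + 78078 + 95865 + 523215 + 4045 = 705914 J = 706 kJ

q = 706 kJ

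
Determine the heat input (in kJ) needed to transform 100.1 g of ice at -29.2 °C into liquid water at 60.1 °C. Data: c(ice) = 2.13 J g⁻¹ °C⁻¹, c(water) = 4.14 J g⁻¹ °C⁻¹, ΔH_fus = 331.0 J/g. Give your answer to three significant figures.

q = 64.3 kJ

q1 (heat ice -29.2→0.0 °C): 100.1 × 2.13 × 29.2 = 6226 J
q2 (melt at 0 °C): 100.1 × 331.0 = 33133 J
q3 (heat water 0.0→60.1 °C): 100.1 × 4.14 × 60.1 = 24906 J
Total: 6226 + 33133 + 24906 = 64265 J = 64.3 kJ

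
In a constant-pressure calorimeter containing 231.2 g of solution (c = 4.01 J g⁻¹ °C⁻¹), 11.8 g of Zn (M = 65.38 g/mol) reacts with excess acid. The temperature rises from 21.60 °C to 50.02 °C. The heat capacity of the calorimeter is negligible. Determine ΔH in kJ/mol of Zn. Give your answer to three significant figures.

ΔH = -146 kJ/mol

|ΔT| = |50.02 − 21.60| = 28.42 °C
|q_surr| = (231.2 × 4.01) × 28.42 = 927.112 × 28.42 = 26350 J
n(Zn) = 11.8 / 65.38 = 0.1805 mol
Temperature rose, so q_rxn = −|q_surr| = -26.35 kJ
ΔH = q_rxn / n = -146.0 kJ/mol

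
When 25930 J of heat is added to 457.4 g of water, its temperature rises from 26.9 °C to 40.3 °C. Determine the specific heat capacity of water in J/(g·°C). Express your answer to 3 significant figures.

c = 4.23 J/(g·°C)

c = q / (m ΔT) = 25930 / (457.4 × 13.4)
c = 25930 / 6129.16 = 4.23 J/(g·°C)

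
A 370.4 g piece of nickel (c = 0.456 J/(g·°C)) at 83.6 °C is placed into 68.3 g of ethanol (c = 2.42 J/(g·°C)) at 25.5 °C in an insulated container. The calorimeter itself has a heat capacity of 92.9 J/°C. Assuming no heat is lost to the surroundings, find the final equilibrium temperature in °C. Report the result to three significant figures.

T_f = 48.5 °C

Heat lost by nickel = heat gained by ethanol + calorimeter.
(370.4)(0.456)(83.6 − T) = [(68.3)(2.42) + 92.9](T − 25.5)
168.9024 (83.6 − T) = 258.186 (T − 25.5)
14120 − 168.9024 T = 258.186 T − 6583.7
20703.7 = 427.0884 T
T = 48.48 °C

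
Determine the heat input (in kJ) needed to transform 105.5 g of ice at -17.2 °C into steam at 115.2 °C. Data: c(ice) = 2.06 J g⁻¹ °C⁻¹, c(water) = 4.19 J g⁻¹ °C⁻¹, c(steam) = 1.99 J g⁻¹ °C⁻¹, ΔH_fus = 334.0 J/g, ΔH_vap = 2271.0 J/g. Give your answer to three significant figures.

q = 326 kJ

q1 (heat ice -17.2→0.0 °C): 105.5 × 2.06 × 17.2 = 3738 J
q2 (melt at 0 °C): 105.5 × 334.0 = 35237 J
q3 (heat water 0.0→100.0 °C): 105.5 × 4.19 × 100.0 = 44205 J
q4 (vaporize at 100 °C): 105.5 × 2271.0 = 239591 J
q5 (heat steam 100.0→115.2 °C): 105.5 × 1.99 × 15.2 = 3191 J
Total: 3738 + 35237 + 44205 + 239591 + 3191 = 325962 J = 326 kJ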